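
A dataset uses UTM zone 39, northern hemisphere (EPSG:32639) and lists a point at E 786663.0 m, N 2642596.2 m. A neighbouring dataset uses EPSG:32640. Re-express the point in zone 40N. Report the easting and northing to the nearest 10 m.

UTM 39N → geographic: φ = 23.86920013°, λ = 53.81479962°.
UTM 40N (λ₀ = 57°) forward: E = 175590.094 m, N = 2643396.707 m.

E 175590 m, N 2643400 m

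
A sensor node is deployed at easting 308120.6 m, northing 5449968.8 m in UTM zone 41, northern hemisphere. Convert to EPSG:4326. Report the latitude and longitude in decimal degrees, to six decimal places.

lat 49.172500°, lon 60.367400°

Zone 41N: λ₀ = 63°, k₀ = 0.9996, false easting 500000 m.
Meridian distance M = (N − FN)/k₀ = 5452149.7 m.
Inverse transverse Mercator on WGS84 gives φ = 49.17250030°, λ = 60.36740033°.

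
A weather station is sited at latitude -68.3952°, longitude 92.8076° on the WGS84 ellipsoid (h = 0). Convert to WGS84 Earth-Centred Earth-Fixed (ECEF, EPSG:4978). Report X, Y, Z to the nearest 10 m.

X -115370 m, Y 2352440 m, Z -5907460 m

WGS84: a = 6378137 m, e² = 0.006694380; N(φ) = a/√(1−e²sin²φ) = 6396671.992 m.
X = (N+h)·cosφ·cosλ = -115366.451 m; Y = (N+h)·cosφ·sinλ = 2352443.111 m; Z = (N(1−e²)+h)·sinφ = -5907464.574 m.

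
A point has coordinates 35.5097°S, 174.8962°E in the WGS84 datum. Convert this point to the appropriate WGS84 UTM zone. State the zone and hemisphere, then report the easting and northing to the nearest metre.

Zone 60S: E 309209 m, N 6068396 m

Longitude 174.8962° lies in the 6° band [174°, 180°), giving zone 60; latitude is south of the equator, so 60S.
Zone 60 central meridian λ₀ = 6×60 − 183 = 177°; Δλ = -2.1038°.
Transverse Mercator on WGS84 with k₀ = 0.9996 gives E = 309208.733 m, N = 6068395.678 m.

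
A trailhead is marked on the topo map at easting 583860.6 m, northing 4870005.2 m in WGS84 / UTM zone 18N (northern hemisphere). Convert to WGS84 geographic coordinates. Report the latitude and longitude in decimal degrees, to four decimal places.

Zone 18N: λ₀ = -75°, k₀ = 0.9996, false easting 500000 m.
Meridian distance M = (N − FN)/k₀ = 4871954.0 m.
Inverse transverse Mercator on WGS84 gives φ = 43.97840044°, λ = -73.95440038°.

lat 43.9784°, lon -73.9544°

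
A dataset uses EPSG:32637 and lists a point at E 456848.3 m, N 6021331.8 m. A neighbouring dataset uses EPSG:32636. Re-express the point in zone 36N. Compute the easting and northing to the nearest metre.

UTM 37N → geographic: φ = 54.33799972°, λ = 38.33630058°.
UTM 36N (λ₀ = 33°) forward: E = 846791.477 m, N = 6034265.636 m.

E 846791 m, N 6034266 m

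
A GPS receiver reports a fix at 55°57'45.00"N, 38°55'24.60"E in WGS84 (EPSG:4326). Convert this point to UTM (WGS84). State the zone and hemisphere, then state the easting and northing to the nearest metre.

Longitude 38.9235° lies in the 6° band [36°, 42°), giving zone 37; latitude is north of the equator, so 37N.
Zone 37 central meridian λ₀ = 6×37 − 183 = 39°; Δλ = -0.0765°.
Transverse Mercator on WGS84 with k₀ = 0.9996 gives E = 495224.244 m, N = 6201908.594 m.

Zone 37N: E 495224 m, N 6201909 m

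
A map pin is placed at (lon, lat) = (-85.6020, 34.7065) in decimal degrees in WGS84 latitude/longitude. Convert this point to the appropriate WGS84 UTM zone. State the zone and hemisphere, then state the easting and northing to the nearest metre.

Zone 16N: E 628028 m, N 3841385 m

Longitude -85.6020° lies in the 6° band [-90°, -84°), giving zone 16; latitude is north of the equator, so 16N.
Zone 16 central meridian λ₀ = 6×16 − 183 = -87°; Δλ = +1.3980°.
Transverse Mercator on WGS84 with k₀ = 0.9996 gives E = 628028.152 m, N = 3841385.240 m.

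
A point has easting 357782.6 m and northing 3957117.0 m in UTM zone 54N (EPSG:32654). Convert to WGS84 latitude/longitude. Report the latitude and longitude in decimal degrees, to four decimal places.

Zone 54N: λ₀ = 141°, k₀ = 0.9996, false easting 500000 m.
Meridian distance M = (N − FN)/k₀ = 3958700.5 m.
Inverse transverse Mercator on WGS84 gives φ = 35.74780006°, λ = 139.42710052°.

lat 35.7478°, lon 139.4271°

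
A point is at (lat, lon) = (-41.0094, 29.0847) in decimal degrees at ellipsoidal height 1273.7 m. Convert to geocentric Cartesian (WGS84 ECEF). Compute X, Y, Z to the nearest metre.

WGS84: a = 6378137 m, e² = 0.006694380; N(φ) = a/√(1−e²sin²φ) = 6387349.215 m.
X = (N+h)·cosφ·cosλ = 4212965.800 m; Y = (N+h)·cosφ·sinλ = 2343433.367 m; Z = (N(1−e²)+h)·sinφ = -4164046.772 m.

X 4212966 m, Y 2343433 m, Z -4164047 m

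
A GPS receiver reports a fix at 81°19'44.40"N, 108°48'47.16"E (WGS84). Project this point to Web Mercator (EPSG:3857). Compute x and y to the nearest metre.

Web Mercator is spherical with R = a = 6378137 m.
x = R·λ = 6378137 × 1.899146864 = 12113018.884 m.
y = R·ln tan(π/4 + φ/2) = 6378137 × 2.579478881 = 16452269.689 m.

x 12113019 m, y 16452270 m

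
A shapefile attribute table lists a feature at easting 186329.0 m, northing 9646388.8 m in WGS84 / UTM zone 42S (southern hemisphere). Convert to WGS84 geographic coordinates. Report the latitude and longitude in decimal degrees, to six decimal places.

lat -3.195300°, lon 66.177900°

Zone 42S: λ₀ = 69°, k₀ = 0.9996, false easting 500000 m, false northing 10000000 m.
Meridian distance M = (N − FN)/k₀ = -353752.7 m.
Inverse transverse Mercator on WGS84 gives φ = -3.19530018°, λ = 66.17790038°.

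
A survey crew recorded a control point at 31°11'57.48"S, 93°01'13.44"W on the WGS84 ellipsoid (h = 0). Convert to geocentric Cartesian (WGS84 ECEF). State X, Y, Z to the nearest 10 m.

WGS84: a = 6378137 m, e² = 0.006694380; N(φ) = a/√(1−e²sin²φ) = 6383873.501 m.
X = (N+h)·cosφ·cosλ = -287726.093 m; Y = (N+h)·cosφ·sinλ = -5452992.007 m; Z = (N(1−e²)+h)·sinφ = -3284814.190 m.

X -287730 m, Y -5452990 m, Z -3284810 m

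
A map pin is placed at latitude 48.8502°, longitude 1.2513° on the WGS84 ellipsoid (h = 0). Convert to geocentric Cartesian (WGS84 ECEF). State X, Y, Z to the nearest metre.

X 4203991 m, Y 91827 m, Z 4779613 m

WGS84: a = 6378137 m, e² = 0.006694380; N(φ) = a/√(1−e²sin²φ) = 6390276.285 m.
X = (N+h)·cosφ·cosλ = 4203990.588 m; Y = (N+h)·cosφ·sinλ = 91826.832 m; Z = (N(1−e²)+h)·sinφ = 4779613.036 m.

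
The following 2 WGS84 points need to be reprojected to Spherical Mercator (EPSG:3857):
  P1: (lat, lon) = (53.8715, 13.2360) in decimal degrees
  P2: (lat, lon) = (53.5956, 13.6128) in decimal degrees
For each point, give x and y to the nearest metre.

Web Mercator: x = R·λ, y = R·ln tan(π/4+φ/2), R = 6378137 m.
P1 (53.8715°, 13.2360°) → (1473424.780, 7145857.396) m.
P2 (53.5956°, 13.6128°) → (1515369.964, 7093936.770) m.

P1: x 1473425 m, y 7145857 m; P2: x 1515370 m, y 7093937 m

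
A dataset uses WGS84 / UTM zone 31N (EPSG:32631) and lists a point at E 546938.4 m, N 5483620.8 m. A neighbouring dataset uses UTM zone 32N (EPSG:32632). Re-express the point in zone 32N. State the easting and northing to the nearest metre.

E 112611 m, N 5497195 m

UTM 31N → geographic: φ = 49.50340032°, λ = 3.64829963°.
UTM 32N (λ₀ = 9°) forward: E = 112611.488 m, N = 5497195.345 m.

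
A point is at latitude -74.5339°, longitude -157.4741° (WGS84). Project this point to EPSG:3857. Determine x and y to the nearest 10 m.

x -17529940 m, y -12734750 m

Web Mercator is spherical with R = a = 6378137 m.
x = R·λ = 6378137 × -2.748441532 = -17529936.625 m.
y = R·ln tan(π/4 + φ/2) = 6378137 × -1.996625625 = -12734751.774 m.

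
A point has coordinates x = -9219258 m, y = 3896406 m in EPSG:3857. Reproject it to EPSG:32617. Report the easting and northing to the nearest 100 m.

Web Mercator inverse (R = 6378137 m) → φ = 33.00830225°, λ = -82.81800370°.
UTM 17N forward: E = 330173.901 m, N = 3653675.382 m.

E 330200 m, N 3653700 m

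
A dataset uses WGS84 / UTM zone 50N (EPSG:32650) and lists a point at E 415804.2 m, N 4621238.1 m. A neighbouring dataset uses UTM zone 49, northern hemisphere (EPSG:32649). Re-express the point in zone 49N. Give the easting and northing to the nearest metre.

UTM 50N → geographic: φ = 41.73849974°, λ = 115.98749980°.
UTM 49N (λ₀ = 111°) forward: E = 914799.730 m, N = 4632777.982 m.

E 914800 m, N 4632778 m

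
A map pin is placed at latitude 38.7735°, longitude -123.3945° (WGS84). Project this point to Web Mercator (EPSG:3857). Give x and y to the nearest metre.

x -13736213 m, y 4689279 m

Web Mercator is spherical with R = a = 6378137 m.
x = R·λ = 6378137 × -2.153640304 = -13736212.907 m.
y = R·ln tan(π/4 + φ/2) = 6378137 × 0.735211415 = 4689279.127 m.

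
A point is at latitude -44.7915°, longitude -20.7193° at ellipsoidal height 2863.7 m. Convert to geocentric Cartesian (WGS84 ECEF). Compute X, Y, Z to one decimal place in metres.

X 4242612.6 m, Y -1604783.1 m, Z -4472952.1 m

WGS84: a = 6378137 m, e² = 0.006694380; N(φ) = a/√(1−e²sin²φ) = 6388760.212 m.
X = (N+h)·cosφ·cosλ = 4242612.638 m; Y = (N+h)·cosφ·sinλ = -1604783.106 m; Z = (N(1−e²)+h)·sinφ = -4472952.140 m.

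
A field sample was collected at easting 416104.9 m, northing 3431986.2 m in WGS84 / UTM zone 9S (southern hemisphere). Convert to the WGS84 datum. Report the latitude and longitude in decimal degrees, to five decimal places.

lat -59.24280°, lon -130.47070°

Zone 9S: λ₀ = -129°, k₀ = 0.9996, false easting 500000 m, false northing 10000000 m.
Meridian distance M = (N − FN)/k₀ = -6570642.1 m.
Inverse transverse Mercator on WGS84 gives φ = -59.24279996°, λ = -130.47069995°.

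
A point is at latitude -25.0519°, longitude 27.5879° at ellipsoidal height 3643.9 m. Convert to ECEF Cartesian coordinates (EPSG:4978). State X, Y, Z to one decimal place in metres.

WGS84: a = 6378137 m, e² = 0.006694380; N(φ) = a/√(1−e²sin²φ) = 6381968.309 m.
X = (N+h)·cosφ·cosλ = 5127150.051 m; Y = (N+h)·cosφ·sinλ = 2679030.717 m; Z = (N(1−e²)+h)·sinφ = -2685826.815 m.

X 5127150.1 m, Y 2679030.7 m, Z -2685826.8 m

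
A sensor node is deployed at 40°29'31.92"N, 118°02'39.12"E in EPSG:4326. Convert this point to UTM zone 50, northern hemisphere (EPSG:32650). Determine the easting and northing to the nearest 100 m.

E 588500 m, N 4482900 m

Zone 50 central meridian λ₀ = 6×50 − 183 = 117°; Δλ = +1.0442°.
Transverse Mercator on WGS84 with k₀ = 0.9996 gives E = 588490.118 m, N = 4482912.567 m.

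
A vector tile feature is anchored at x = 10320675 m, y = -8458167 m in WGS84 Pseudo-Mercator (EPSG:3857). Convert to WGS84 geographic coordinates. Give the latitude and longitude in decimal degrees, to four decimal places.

lat -60.2614°, lon 92.7122°

R = 6378137 m. λ = x/R = 92.71220095°.
φ = 2·arctan(exp(y/R)) − 90° = 2·arctan(0.26551) − 90° = -60.26139962°.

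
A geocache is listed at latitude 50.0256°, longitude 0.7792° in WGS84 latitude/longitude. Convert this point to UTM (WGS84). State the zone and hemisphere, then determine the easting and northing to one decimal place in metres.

Zone 31N: E 340933.2 m, N 5543840.0 m

Longitude 0.7792° lies in the 6° band [0°, 6°), giving zone 31; latitude is north of the equator, so 31N.
Zone 31 central meridian λ₀ = 6×31 − 183 = 3°; Δλ = -2.2208°.
Transverse Mercator on WGS84 with k₀ = 0.9996 gives E = 340933.204 m, N = 5543839.975 m.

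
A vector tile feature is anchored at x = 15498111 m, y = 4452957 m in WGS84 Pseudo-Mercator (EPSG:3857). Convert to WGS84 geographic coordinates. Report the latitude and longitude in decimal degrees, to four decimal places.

lat 37.0993°, lon 139.2219°

R = 6378137 m. λ = x/R = 139.22189986°.
φ = 2·arctan(exp(y/R)) − 90° = 2·arctan(2.01005) − 90° = 37.09930015°.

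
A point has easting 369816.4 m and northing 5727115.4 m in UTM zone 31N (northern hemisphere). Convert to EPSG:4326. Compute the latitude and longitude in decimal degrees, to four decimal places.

Zone 31N: λ₀ = 3°, k₀ = 0.9996, false easting 500000 m.
Meridian distance M = (N − FN)/k₀ = 5729407.2 m.
Inverse transverse Mercator on WGS84 gives φ = 51.67990035°, λ = 1.11699935°.

lat 51.6799°, lon 1.1170°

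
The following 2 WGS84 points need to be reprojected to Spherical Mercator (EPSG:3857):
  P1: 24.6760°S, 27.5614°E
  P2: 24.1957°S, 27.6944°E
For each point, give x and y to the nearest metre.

P1: x 3068121 m, y -2836001 m; P2: x 3082927 m, y -2777273 m

Web Mercator: x = R·λ, y = R·ln tan(π/4+φ/2), R = 6378137 m.
P1 (-24.6760°, 27.5614°) → (3068121.014, -2836000.691) m.
P2 (-24.1957°, 27.6944°) → (3082926.506, -2777273.203) m.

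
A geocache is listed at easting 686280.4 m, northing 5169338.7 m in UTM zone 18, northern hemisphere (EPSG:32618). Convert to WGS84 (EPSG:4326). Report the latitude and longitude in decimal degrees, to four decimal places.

lat 46.6517°, lon -72.5655°

Zone 18N: λ₀ = -75°, k₀ = 0.9996, false easting 500000 m.
Meridian distance M = (N − FN)/k₀ = 5171407.3 m.
Inverse transverse Mercator on WGS84 gives φ = 46.65169985°, λ = -72.56550036°.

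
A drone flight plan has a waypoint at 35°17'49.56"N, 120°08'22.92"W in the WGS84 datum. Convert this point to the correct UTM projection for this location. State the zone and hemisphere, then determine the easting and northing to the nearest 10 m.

Longitude -120.1397° lies in the 6° band [-126°, -120°), giving zone 10; latitude is north of the equator, so 10N.
Zone 10 central meridian λ₀ = 6×10 − 183 = -123°; Δλ = +2.8603°.
Transverse Mercator on WGS84 with k₀ = 0.9996 gives E = 760096.377 m, N = 3909744.279 m.

Zone 10N: E 760100 m, N 3909740 m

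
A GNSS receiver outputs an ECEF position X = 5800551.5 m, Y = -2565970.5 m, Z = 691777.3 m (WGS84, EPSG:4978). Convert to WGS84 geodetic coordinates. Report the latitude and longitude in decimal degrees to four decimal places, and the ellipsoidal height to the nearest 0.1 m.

lat 6.2660°, lon -23.8630°, h 2488.5 m

λ = atan2(Y, X) = -23.86300014°; p = √(X²+Y²) = 6342759.8 m.
Bowring's method on WGS84 (a = 6378137 m, b = 6356752.314 m) gives φ = 6.26599992°, h = 2488.526 m.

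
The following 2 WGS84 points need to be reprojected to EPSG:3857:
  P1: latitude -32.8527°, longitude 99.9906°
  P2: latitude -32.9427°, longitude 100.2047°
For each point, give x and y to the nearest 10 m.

P1: x 11130900 m, y -3875770 m; P2: x 11154740 m, y -3887700 m

Web Mercator: x = R·λ, y = R·ln tan(π/4+φ/2), R = 6378137 m.
P1 (-32.8527°, 99.9906°) → (11130902.676, -3875768.634) m.
P2 (-32.9427°, 100.2047°) → (11154736.179, -3887700.814) m.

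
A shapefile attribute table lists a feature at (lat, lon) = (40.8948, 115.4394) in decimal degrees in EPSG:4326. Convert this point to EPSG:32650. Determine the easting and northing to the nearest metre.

E 368540 m, N 4528251 m

Zone 50 central meridian λ₀ = 6×50 − 183 = 117°; Δλ = -1.5606°.
Transverse Mercator on WGS84 with k₀ = 0.9996 gives E = 368540.334 m, N = 4528251.202 m.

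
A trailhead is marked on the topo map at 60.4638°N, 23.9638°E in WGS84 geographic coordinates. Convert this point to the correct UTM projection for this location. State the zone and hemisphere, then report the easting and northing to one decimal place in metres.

Zone 34N: E 662957.2 m, N 6706733.6 m

Longitude 23.9638° lies in the 6° band [18°, 24°), giving zone 34; latitude is north of the equator, so 34N.
Zone 34 central meridian λ₀ = 6×34 − 183 = 21°; Δλ = +2.9638°.
Transverse Mercator on WGS84 with k₀ = 0.9996 gives E = 662957.162 m, N = 6706733.581 m.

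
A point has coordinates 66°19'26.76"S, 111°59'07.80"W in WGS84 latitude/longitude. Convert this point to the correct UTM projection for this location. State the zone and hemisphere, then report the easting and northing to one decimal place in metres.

Longitude -111.9855° lies in the 6° band [-114°, -108°), giving zone 12; latitude is south of the equator, so 12S.
Zone 12 central meridian λ₀ = 6×12 − 183 = -111°; Δλ = -0.9855°.
Transverse Mercator on WGS84 with k₀ = 0.9996 gives E = 455841.377 m, N = 2643616.270 m.

Zone 12S: E 455841.4 m, N 2643616.3 m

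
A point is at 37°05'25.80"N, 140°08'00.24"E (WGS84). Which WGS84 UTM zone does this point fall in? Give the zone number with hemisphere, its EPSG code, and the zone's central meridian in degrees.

UTM zone = ⌊(λ + 180)/6⌋ + 1; 140.1334° ∈ [138°, 144°) → zone 54.
Hemisphere: N (φ ≥ 0).
Central meridian λ₀ = 6×54 − 183 = 141°.
EPSG code: 32654.

Zone 54N (EPSG:32654), central meridian 141°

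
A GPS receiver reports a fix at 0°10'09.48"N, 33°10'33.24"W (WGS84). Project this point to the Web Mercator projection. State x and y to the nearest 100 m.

Web Mercator is spherical with R = a = 6378137 m.
x = R·λ = 6378137 × -0.579028687 = -3693124.295 m.
y = R·ln tan(π/4 + φ/2) = 6378137 × 0.002954847 = 18846.417 m.

x -3693100 m, y 18800 m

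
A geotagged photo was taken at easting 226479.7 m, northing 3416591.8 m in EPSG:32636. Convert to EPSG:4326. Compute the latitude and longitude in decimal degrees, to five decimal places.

Zone 36N: λ₀ = 33°, k₀ = 0.9996, false easting 500000 m.
Meridian distance M = (N − FN)/k₀ = 3417959.0 m.
Inverse transverse Mercator on WGS84 gives φ = 30.85099964°, λ = 30.13990048°.

lat 30.85100°, lon 30.13990°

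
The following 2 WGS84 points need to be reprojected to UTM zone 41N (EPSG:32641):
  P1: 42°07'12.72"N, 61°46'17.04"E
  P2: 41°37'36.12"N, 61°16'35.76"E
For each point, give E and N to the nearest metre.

P1: E 398441 m, N 4663852 m; P2: E 356438 m, N 4609765 m

UTM zone 41N: λ₀ = 63°, k₀ = 0.9996.
P1 (42.1202°, 61.7714°) → (398441.186, 4663852.384) m.
P2 (41.6267°, 61.2766°) → (356438.380, 4609764.968) m.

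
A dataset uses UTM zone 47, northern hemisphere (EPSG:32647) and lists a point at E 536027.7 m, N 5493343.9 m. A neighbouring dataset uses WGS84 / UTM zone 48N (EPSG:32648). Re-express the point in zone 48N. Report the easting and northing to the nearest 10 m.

E 102490 m, N 5507780 m

UTM 47N → geographic: φ = 49.59160024°, λ = 99.49850018°.
UTM 48N (λ₀ = 105°) forward: E = 102491.444 m, N = 5507776.796 m.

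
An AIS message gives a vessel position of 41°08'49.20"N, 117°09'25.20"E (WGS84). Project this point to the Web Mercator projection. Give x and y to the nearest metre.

Web Mercator is spherical with R = a = 6378137 m.
x = R·λ = 6378137 × 2.044775392 = 13041857.583 m.
y = R·ln tan(π/4 + φ/2) = 6378137 × 0.789266265 = 5034048.369 m.

x 13041858 m, y 5034048 m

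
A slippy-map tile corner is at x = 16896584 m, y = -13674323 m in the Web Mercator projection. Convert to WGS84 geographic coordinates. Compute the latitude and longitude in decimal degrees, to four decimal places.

R = 6378137 m. λ = x/R = 151.78459657°.
φ = 2·arctan(exp(y/R)) − 90° = 2·arctan(0.11719) − 90° = -76.63169945°.

lat -76.6317°, lon 151.7846°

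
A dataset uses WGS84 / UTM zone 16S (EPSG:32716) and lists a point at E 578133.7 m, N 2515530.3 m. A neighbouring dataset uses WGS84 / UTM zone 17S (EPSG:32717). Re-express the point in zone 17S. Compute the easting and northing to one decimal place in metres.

E 321655.1 m, N 2510679.2 m

UTM 16S → geographic: φ = -67.46589969°, λ = -85.17280018°.
UTM 17S (λ₀ = -81°) forward: E = 321655.140 m, N = 2510679.224 m.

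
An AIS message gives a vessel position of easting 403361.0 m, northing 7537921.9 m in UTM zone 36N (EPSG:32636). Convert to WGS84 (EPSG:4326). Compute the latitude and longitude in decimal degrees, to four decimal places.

lat 67.9395°, lon 30.6939°

Zone 36N: λ₀ = 33°, k₀ = 0.9996, false easting 500000 m.
Meridian distance M = (N − FN)/k₀ = 7540938.3 m.
Inverse transverse Mercator on WGS84 gives φ = 67.93950043°, λ = 30.69389953°.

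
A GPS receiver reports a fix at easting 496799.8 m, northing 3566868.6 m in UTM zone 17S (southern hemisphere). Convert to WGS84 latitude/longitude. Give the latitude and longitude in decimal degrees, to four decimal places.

lat -58.0397°, lon -81.0542°

Zone 17S: λ₀ = -81°, k₀ = 0.9996, false easting 500000 m, false northing 10000000 m.
Meridian distance M = (N − FN)/k₀ = -6435705.7 m.
Inverse transverse Mercator on WGS84 gives φ = -58.03970017°, λ = -81.05420047°.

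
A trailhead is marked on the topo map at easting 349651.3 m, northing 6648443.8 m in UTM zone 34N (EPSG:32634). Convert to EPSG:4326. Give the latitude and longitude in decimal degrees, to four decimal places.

Zone 34N: λ₀ = 21°, k₀ = 0.9996, false easting 500000 m.
Meridian distance M = (N − FN)/k₀ = 6651104.2 m.
Inverse transverse Mercator on WGS84 gives φ = 59.94590040°, λ = 18.30839999°.

lat 59.9459°, lon 18.3084°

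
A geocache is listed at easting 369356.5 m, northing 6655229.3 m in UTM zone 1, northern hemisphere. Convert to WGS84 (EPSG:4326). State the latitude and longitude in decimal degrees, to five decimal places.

Zone 1N: λ₀ = -177°, k₀ = 0.9996, false easting 500000 m.
Meridian distance M = (N − FN)/k₀ = 6657892.5 m.
Inverse transverse Mercator on WGS84 gives φ = 60.01350016°, λ = -179.34349976°.

lat 60.01350°, lon -179.34350°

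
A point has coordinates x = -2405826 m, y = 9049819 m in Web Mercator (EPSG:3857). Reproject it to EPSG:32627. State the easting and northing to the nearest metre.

Web Mercator inverse (R = 6378137 m) → φ = 62.79359950°, λ = -21.61190267°.
UTM 27N forward: E = 468787.288 m, N = 6962741.248 m.

E 468787 m, N 6962741 m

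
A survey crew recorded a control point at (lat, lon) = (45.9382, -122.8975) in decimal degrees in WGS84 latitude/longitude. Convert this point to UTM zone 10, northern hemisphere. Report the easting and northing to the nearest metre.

E 507946 m, N 5087186 m

Zone 10 central meridian λ₀ = 6×10 − 183 = -123°; Δλ = +0.1025°.
Transverse Mercator on WGS84 with k₀ = 0.9996 gives E = 507945.644 m, N = 5087186.233 m.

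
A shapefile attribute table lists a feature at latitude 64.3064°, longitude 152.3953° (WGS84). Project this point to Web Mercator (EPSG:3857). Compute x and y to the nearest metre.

Web Mercator is spherical with R = a = 6378137 m.
x = R·λ = 6378137 × 2.659799750 = 16964567.195 m.
y = R·ln tan(π/4 + φ/2) = 6378137 × 1.478174760 = 9428001.128 m.

x 16964567 m, y 9428001 m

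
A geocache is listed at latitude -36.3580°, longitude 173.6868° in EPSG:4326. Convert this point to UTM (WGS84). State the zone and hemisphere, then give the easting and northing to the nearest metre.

Zone 59S: E 741082 m, N 5972990 m

Longitude 173.6868° lies in the 6° band [168°, 174°), giving zone 59; latitude is south of the equator, so 59S.
Zone 59 central meridian λ₀ = 6×59 − 183 = 171°; Δλ = +2.6868°.
Transverse Mercator on WGS84 with k₀ = 0.9996 gives E = 741082.176 m, N = 5972990.481 m.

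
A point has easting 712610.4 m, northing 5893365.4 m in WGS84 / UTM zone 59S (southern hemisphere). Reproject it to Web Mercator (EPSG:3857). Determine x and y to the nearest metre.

Unproject from UTM 59S (λ₀ = 171°) → φ = -37.08190000°, λ = 173.39190016°.
Web Mercator (R = 6378137 m): x = 19301898.034 m, y = -4450528.747 m.

x 19301898 m, y -4450529 m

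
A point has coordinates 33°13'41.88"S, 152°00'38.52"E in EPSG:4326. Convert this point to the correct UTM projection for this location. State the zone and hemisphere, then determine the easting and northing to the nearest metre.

Longitude 152.0107° lies in the 6° band [150°, 156°), giving zone 56; latitude is south of the equator, so 56S.
Zone 56 central meridian λ₀ = 6×56 − 183 = 153°; Δλ = -0.9893°.
Transverse Mercator on WGS84 with k₀ = 0.9996 gives E = 407820.615 m, N = 6322967.121 m.

Zone 56S: E 407821 m, N 6322967 m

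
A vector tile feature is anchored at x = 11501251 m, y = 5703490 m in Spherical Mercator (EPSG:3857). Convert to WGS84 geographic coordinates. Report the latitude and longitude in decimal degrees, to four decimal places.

R = 6378137 m. λ = x/R = 103.31749560°.
φ = 2·arctan(exp(y/R)) − 90° = 2·arctan(2.44544) − 90° = 45.51830227°.

lat 45.5183°, lon 103.3175°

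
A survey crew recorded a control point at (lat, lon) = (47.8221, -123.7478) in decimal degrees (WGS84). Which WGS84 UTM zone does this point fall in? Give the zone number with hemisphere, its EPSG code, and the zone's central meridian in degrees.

UTM zone = ⌊(λ + 180)/6⌋ + 1; -123.7478° ∈ [-126°, -120°) → zone 10.
Hemisphere: N (φ ≥ 0).
Central meridian λ₀ = 6×10 − 183 = -123°.
EPSG code: 32610.

Zone 10N (EPSG:32610), central meridian -123°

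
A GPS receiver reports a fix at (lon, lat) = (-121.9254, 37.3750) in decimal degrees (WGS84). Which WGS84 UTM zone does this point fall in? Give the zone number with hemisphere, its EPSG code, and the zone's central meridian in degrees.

Zone 10N (EPSG:32610), central meridian -123°

UTM zone = ⌊(λ + 180)/6⌋ + 1; -121.9254° ∈ [-126°, -120°) → zone 10.
Hemisphere: N (φ ≥ 0).
Central meridian λ₀ = 6×10 − 183 = -123°.
EPSG code: 32610.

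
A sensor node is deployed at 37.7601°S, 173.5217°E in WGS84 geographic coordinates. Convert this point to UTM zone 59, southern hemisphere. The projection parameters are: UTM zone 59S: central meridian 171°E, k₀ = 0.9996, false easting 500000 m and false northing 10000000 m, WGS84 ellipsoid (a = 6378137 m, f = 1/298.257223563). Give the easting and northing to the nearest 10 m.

Zone 59 central meridian λ₀ = 6×59 − 183 = 171°; Δλ = +2.5217°.
Transverse Mercator on WGS84 with k₀ = 0.9996 gives E = 722135.914 m, N = 5817807.348 m.

E 722140 m, N 5817810 m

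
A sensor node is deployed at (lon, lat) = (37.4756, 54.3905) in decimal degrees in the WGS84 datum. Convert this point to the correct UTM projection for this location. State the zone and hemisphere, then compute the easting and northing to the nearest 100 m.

Zone 37N: E 401000 m, N 6028000 m

Longitude 37.4756° lies in the 6° band [36°, 42°), giving zone 37; latitude is north of the equator, so 37N.
Zone 37 central meridian λ₀ = 6×37 − 183 = 39°; Δλ = -1.5244°.
Transverse Mercator on WGS84 with k₀ = 0.9996 gives E = 401017.548 m, N = 6028040.931 m.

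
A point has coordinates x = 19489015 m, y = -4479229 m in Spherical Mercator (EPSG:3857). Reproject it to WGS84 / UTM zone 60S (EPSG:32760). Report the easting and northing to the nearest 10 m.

E 329160 m, N 5871510 m

Web Mercator inverse (R = 6378137 m) → φ = -37.28730200°, λ = 175.07280047°.
UTM 60S forward: E = 329164.034 m, N = 5871514.566 m.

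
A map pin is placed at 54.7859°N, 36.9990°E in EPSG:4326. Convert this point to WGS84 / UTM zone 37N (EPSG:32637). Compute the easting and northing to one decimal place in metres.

E 371327.0 m, N 6072803.0 m

Zone 37 central meridian λ₀ = 6×37 − 183 = 39°; Δλ = -2.0010°.
Transverse Mercator on WGS84 with k₀ = 0.9996 gives E = 371327.038 m, N = 6072803.037 m.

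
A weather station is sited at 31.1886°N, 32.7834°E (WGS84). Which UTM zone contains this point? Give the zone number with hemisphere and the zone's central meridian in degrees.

Zone 36N, central meridian 33°

UTM zone = ⌊(λ + 180)/6⌋ + 1; 32.7834° ∈ [30°, 36°) → zone 36.
Hemisphere: N (φ ≥ 0).
Central meridian λ₀ = 6×36 − 183 = 33°.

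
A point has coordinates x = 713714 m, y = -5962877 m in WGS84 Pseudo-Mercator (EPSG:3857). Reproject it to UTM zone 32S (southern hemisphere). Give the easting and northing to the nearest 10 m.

E 303670 m, N 4777440 m

Web Mercator inverse (R = 6378137 m) → φ = -47.12729705°, λ = 6.41140195°.
UTM 32S forward: E = 303673.129 m, N = 4777438.350 m.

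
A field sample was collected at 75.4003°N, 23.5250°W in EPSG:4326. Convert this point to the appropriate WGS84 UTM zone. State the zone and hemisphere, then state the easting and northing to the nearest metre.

Zone 27N: E 428975 m, N 8369785 m

Longitude -23.5250° lies in the 6° band [-24°, -18°), giving zone 27; latitude is north of the equator, so 27N.
Zone 27 central meridian λ₀ = 6×27 − 183 = -21°; Δλ = -2.5250°.
Transverse Mercator on WGS84 with k₀ = 0.9996 gives E = 428974.708 m, N = 8369785.330 m.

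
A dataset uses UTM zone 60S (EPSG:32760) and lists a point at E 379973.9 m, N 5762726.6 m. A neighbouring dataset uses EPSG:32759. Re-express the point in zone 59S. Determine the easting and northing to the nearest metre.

E 904887 m, N 5753476 m

UTM 60S → geographic: φ = -38.27549961°, λ = 175.62779988°.
UTM 59S (λ₀ = 171°) forward: E = 904886.900 m, N = 5753475.815 m.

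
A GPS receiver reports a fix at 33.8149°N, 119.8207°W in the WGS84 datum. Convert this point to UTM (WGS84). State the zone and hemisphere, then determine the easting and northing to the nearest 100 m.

Zone 11N: E 238900 m, N 3745200 m

Longitude -119.8207° lies in the 6° band [-120°, -114°), giving zone 11; latitude is north of the equator, so 11N.
Zone 11 central meridian λ₀ = 6×11 − 183 = -117°; Δλ = -2.8207°.
Transverse Mercator on WGS84 with k₀ = 0.9996 gives E = 238910.380 m, N = 3745211.084 m.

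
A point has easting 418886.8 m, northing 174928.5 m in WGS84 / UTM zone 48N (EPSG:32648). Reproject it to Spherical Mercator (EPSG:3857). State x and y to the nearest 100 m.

Unproject from UTM 48N (λ₀ = 105°) → φ = 1.58250000°, λ = 104.27079967°.
Web Mercator (R = 6378137 m): x = 11607372.324 m, y = 176185.497 m.

x 11607400 m, y 176200 m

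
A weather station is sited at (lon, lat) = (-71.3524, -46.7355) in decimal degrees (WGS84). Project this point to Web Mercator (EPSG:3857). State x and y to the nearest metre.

Web Mercator is spherical with R = a = 6378137 m.
x = R·λ = 6378137 × -1.245334309 = -7942912.835 m.
y = R·ln tan(π/4 + φ/2) = 6378137 × -0.924879365 = -5899007.300 m.

x -7942913 m, y -5899007 m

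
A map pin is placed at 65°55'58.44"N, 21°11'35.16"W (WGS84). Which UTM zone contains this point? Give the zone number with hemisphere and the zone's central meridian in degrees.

UTM zone = ⌊(λ + 180)/6⌋ + 1; -21.1931° ∈ [-24°, -18°) → zone 27.
Hemisphere: N (φ ≥ 0).
Central meridian λ₀ = 6×27 − 183 = -21°.

Zone 27N, central meridian -21°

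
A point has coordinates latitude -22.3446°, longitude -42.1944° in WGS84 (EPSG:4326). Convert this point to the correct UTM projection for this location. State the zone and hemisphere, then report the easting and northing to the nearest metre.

Longitude -42.1944° lies in the 6° band [-48°, -42°), giving zone 23; latitude is south of the equator, so 23S.
Zone 23 central meridian λ₀ = 6×23 − 183 = -45°; Δλ = +2.8056°.
Transverse Mercator on WGS84 with k₀ = 0.9996 gives E = 788974.190 m, N = 7526338.590 m.

Zone 23S: E 788974 m, N 7526339 m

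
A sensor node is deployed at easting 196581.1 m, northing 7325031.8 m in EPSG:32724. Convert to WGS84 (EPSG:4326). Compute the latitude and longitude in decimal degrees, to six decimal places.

lat -24.158100°, lon -41.985900°

Zone 24S: λ₀ = -39°, k₀ = 0.9996, false easting 500000 m, false northing 10000000 m.
Meridian distance M = (N − FN)/k₀ = -2676038.6 m.
Inverse transverse Mercator on WGS84 gives φ = -24.15809994°, λ = -41.98590013°.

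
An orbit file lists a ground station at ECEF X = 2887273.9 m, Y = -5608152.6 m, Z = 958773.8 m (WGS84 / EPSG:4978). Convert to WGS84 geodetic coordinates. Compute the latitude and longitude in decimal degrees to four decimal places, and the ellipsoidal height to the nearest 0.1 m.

lat 8.7001°, lon -62.7590°, h 2550.0 m

λ = atan2(Y, X) = -62.75899981°; p = √(X²+Y²) = 6307751.3 m.
Bowring's method on WGS84 (a = 6378137 m, b = 6356752.314 m) gives φ = 8.70010005°, h = 2549.964 m.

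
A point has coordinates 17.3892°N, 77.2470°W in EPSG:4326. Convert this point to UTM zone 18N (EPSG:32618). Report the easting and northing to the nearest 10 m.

Zone 18 central meridian λ₀ = 6×18 − 183 = -75°; Δλ = -2.2470°.
Transverse Mercator on WGS84 with k₀ = 0.9996 gives E = 261270.606 m, N = 1924010.647 m.

E 261270 m, N 1924010 m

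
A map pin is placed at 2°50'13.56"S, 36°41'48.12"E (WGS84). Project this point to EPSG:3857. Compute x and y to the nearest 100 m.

Web Mercator is spherical with R = a = 6378137 m.
x = R·λ = 6378137 × 0.640478240 = 4085057.958 m.
y = R·ln tan(π/4 + φ/2) = 6378137 × -0.049536984 = -315953.669 m.

x 4085100 m, y -316000 m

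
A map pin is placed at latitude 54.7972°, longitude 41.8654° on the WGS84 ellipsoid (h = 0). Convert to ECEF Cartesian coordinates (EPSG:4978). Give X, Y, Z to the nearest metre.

X 2744321 m, Y 2459349 m, Z 5188402 m

WGS84: a = 6378137 m, e² = 0.006694380; N(φ) = a/√(1−e²sin²φ) = 6392439.148 m.
X = (N+h)·cosφ·cosλ = 2744321.175 m; Y = (N+h)·cosφ·sinλ = 2459348.752 m; Z = (N(1−e²)+h)·sinφ = 5188401.741 m.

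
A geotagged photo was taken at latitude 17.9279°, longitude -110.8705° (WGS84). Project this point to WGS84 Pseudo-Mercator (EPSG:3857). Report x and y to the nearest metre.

Web Mercator is spherical with R = a = 6378137 m.
x = R·λ = 6378137 × -1.935055268 = -12342047.604 m.
y = R·ln tan(π/4 + φ/2) = 6378137 × 0.318135388 = 2029111.089 m.

x -12342048 m, y 2029111 m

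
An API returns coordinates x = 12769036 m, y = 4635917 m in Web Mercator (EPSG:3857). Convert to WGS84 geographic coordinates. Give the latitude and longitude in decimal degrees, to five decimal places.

R = 6378137 m. λ = x/R = 114.70620202°.
φ = 2·arctan(exp(y/R)) − 90° = 2·arctan(2.06854) − 90° = 38.39879947°.

lat 38.39880°, lon 114.70620°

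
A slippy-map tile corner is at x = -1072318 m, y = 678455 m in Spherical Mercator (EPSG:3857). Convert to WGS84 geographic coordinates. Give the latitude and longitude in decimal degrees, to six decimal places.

R = 6378137 m. λ = x/R = -9.63279649°.
φ = 2·arctan(exp(y/R)) − 90° = 2·arctan(1.11224) − 90° = 6.08320385°.

lat 6.083204°, lon -9.632796°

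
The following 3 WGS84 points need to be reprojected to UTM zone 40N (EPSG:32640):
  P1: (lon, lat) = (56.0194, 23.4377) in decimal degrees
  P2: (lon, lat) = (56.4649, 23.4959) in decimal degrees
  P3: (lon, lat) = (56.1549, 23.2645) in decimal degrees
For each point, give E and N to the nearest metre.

UTM zone 40N: λ₀ = 57°, k₀ = 0.9996.
P1 (23.4377°, 56.0194°) → (399830.189, 2592315.343) m.
P2 (23.4959°, 56.4649°) → (445363.959, 2598519.196) m.
P3 (23.2645°, 56.1549°) → (413560.357, 2573052.130) m.

P1: E 399830 m, N 2592315 m; P2: E 445364 m, N 2598519 m; P3: E 413560 m, N 2573052 m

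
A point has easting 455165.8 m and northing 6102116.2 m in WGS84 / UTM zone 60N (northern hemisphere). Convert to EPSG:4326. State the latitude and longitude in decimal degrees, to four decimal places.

lat 55.0638°, lon 176.2980°

Zone 60N: λ₀ = 177°, k₀ = 0.9996, false easting 500000 m.
Meridian distance M = (N − FN)/k₀ = 6104558.0 m.
Inverse transverse Mercator on WGS84 gives φ = 55.06379977°, λ = 176.29800065°.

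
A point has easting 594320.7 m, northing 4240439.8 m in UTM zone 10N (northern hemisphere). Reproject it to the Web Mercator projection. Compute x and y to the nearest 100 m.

Unproject from UTM 10N (λ₀ = -123°) → φ = 38.30710036°, λ = -121.92120020°.
Web Mercator (R = 6378137 m): x = -13572205.923 m, y = 4622900.093 m.

x -13572200 m, y 4622900 m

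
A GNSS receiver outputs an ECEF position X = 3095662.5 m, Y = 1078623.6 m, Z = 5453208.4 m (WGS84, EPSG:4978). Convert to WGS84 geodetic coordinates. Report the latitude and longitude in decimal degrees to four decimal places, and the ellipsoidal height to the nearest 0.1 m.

λ = atan2(Y, X) = 19.20990110°; p = √(X²+Y²) = 3278193.9 m.
Bowring's method on WGS84 (a = 6378137 m, b = 6356752.314 m) gives φ = 59.15750031°, h = 298.800 m.

lat 59.1575°, lon 19.2099°, h 298.8 m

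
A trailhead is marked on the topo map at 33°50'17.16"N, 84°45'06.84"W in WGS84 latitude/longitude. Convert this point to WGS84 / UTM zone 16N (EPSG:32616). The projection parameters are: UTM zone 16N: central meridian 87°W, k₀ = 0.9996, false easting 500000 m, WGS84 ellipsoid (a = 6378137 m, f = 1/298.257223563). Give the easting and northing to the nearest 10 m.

E 708020 m, N 3746480 m

Zone 16 central meridian λ₀ = 6×16 − 183 = -87°; Δλ = +2.2481°.
Transverse Mercator on WGS84 with k₀ = 0.9996 gives E = 708020.633 m, N = 3746478.275 m.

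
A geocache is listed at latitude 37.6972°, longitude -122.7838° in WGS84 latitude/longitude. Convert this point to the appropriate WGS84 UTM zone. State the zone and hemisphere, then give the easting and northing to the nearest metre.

Longitude -122.7838° lies in the 6° band [-126°, -120°), giving zone 10; latitude is north of the equator, so 10N.
Zone 10 central meridian λ₀ = 6×10 − 183 = -123°; Δλ = +0.2162°.
Transverse Mercator on WGS84 with k₀ = 0.9996 gives E = 519059.576 m, N = 4172241.586 m.

Zone 10N: E 519060 m, N 4172242 m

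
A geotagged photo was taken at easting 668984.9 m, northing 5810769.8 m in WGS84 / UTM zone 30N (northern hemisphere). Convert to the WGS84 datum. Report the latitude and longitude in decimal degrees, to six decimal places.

Zone 30N: λ₀ = -3°, k₀ = 0.9996, false easting 500000 m.
Meridian distance M = (N − FN)/k₀ = 5813095.0 m.
Inverse transverse Mercator on WGS84 gives φ = 52.42099966°, λ = -0.51489986°.

lat 52.421000°, lon -0.514900°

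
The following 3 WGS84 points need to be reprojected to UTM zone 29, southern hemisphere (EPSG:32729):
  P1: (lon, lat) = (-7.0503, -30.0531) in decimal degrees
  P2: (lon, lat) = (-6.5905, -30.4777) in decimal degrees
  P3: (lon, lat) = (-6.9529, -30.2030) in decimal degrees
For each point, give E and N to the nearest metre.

P1: E 687962 m, N 6673729 m; P2: E 731303 m, N 6625812 m; P3: E 697056 m, N 6656949 m

UTM zone 29S: λ₀ = -9°, k₀ = 0.9996.
P1 (-30.0531°, -7.0503°) → (687962.075, 6673728.732) m.
P2 (-30.4777°, -6.5905°) → (731302.963, 6625811.956) m.
P3 (-30.2030°, -6.9529°) → (697055.837, 6656948.856) m.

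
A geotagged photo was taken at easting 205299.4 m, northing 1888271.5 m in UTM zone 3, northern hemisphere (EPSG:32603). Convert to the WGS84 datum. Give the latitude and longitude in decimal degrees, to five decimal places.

lat 17.05990°, lon -167.76860°

Zone 3N: λ₀ = -165°, k₀ = 0.9996, false easting 500000 m.
Meridian distance M = (N − FN)/k₀ = 1889027.1 m.
Inverse transverse Mercator on WGS84 gives φ = 17.05989997°, λ = -167.76860035°.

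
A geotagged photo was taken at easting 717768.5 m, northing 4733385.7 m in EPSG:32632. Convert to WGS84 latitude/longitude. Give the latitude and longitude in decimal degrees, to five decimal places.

Zone 32N: λ₀ = 9°, k₀ = 0.9996, false easting 500000 m.
Meridian distance M = (N − FN)/k₀ = 4735279.8 m.
Inverse transverse Mercator on WGS84 gives φ = 42.72210018°, λ = 11.65969960°.

lat 42.72210°, lon 11.65970°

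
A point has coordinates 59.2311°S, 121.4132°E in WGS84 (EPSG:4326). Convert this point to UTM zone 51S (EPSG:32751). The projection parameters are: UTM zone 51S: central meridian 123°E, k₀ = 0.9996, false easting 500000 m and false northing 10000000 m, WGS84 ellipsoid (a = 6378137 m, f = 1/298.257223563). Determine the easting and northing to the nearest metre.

E 409452 m, N 3433137 m

Zone 51 central meridian λ₀ = 6×51 − 183 = 123°; Δλ = -1.5868°.
Transverse Mercator on WGS84 with k₀ = 0.9996 gives E = 409451.820 m, N = 3433136.935 m.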